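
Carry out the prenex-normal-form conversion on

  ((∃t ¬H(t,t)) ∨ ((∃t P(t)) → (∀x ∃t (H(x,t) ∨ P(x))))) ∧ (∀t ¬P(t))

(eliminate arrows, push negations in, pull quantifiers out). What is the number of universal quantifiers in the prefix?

3

Rewrite implications/biconditionals: A → B as ¬A ∨ B.
  ((∃t ¬H(t,t)) ∨ ¬(∃t P(t)) ∨ (∀x ∃t (H(x,t) ∨ P(x)))) ∧ (∀t ¬P(t))
Drive negations inward (¬∀x A ≡ ∃x ¬A, ¬∃x A ≡ ∀x ¬A, De Morgan for ∧/∨):
  ((∃t ¬H(t,t)) ∨ (∀t ¬P(t)) ∨ (∀x ∃t (H(x,t) ∨ P(x)))) ∧ (∀t ¬P(t))
Give each quantifier a distinct variable: t↦v, t↦u1, t↦r.
  ((∃t ¬H(t,t)) ∨ (∀v ¬P(v)) ∨ (∀x ∃u1 (H(x,u1) ∨ P(x)))) ∧ (∀r ¬P(r))
Extract every quantifier outward, since the variables are now distinct and don't occur free across branches:
  ∃t ∀v ∀x ∃u1 ∀r ((¬H(t,t) ∨ ¬P(v) ∨ H(x,u1) ∨ P(x)) ∧ ¬P(r))
The prefix is ∃t ∀v ∀x ∃u1 ∀r: 3 universal, 2 existential.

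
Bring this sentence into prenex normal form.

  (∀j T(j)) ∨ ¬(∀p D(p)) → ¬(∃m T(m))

Rewrite implications/biconditionals: A → B as ¬A ∨ B.
  ¬((∀j T(j)) ∨ ¬(∀p D(p))) ∨ ¬(∃m T(m))
Move each ¬ inward, flipping quantifiers it crosses:
  (∃j ¬T(j)) ∧ (∀p D(p)) ∨ (∀m ¬T(m))
Extract every quantifier outward, since the variables are now distinct and don't occur free across branches:
  ∃j ∀p ∀m (¬T(j) ∧ D(p) ∨ ¬T(m))

∃j ∀p ∀m (¬T(j) ∧ D(p) ∨ ¬T(m))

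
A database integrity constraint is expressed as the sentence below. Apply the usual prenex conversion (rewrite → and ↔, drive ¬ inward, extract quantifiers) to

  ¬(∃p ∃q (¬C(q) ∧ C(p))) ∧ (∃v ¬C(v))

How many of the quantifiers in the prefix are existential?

1

Drive negations inward (¬∀x A ≡ ∃x ¬A, ¬∃x A ≡ ∀x ¬A, De Morgan for ∧/∨):
  (∀p ∀q (C(q) ∨ ¬C(p))) ∧ (∃v ¬C(v))
All bound variables are already distinct, so no renaming is needed.
Extract every quantifier outward, since the variables are now distinct and don't occur free across branches:
  ∀p ∀q ∃v ((C(q) ∨ ¬C(p)) ∧ ¬C(v))
The prefix is ∀p ∀q ∃v: 2 universal, 1 existential.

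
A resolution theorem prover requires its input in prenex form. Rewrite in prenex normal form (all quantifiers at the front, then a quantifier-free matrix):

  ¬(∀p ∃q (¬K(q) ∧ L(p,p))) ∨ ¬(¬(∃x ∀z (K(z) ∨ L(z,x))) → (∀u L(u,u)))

∃p ∀q ∀x ∃z ∃u (K(q) ∨ ¬L(p,p) ∨ ¬K(z) ∧ ¬L(z,x) ∧ ¬L(u,u))

First replace A → B with ¬A ∨ B.
  ¬(∀p ∃q (¬K(q) ∧ L(p,p))) ∨ ¬(¬¬(∃x ∀z (K(z) ∨ L(z,x))) ∨ (∀u L(u,u)))
Drive negations inward (¬∀x A ≡ ∃x ¬A, ¬∃x A ≡ ∀x ¬A, De Morgan for ∧/∨):
  (∃p ∀q (K(q) ∨ ¬L(p,p))) ∨ (∀x ∃z (¬K(z) ∧ ¬L(z,x))) ∧ (∃u ¬L(u,u))
Extract every quantifier outward, since the variables are now distinct and don't occur free across branches:
  ∃p ∀q ∀x ∃z ∃u (K(q) ∨ ¬L(p,p) ∨ ¬K(z) ∧ ¬L(z,x) ∧ ¬L(u,u))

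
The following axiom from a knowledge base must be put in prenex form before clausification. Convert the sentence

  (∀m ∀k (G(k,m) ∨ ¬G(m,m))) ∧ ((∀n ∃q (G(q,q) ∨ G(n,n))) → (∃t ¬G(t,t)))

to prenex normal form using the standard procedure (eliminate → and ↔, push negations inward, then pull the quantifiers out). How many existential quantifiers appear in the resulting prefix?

First replace A → B with ¬A ∨ B.
  (∀m ∀k (G(k,m) ∨ ¬G(m,m))) ∧ (¬(∀n ∃q (G(q,q) ∨ G(n,n))) ∨ (∃t ¬G(t,t)))
Move each ¬ inward, flipping quantifiers it crosses:
  (∀m ∀k (G(k,m) ∨ ¬G(m,m))) ∧ ((∃n ∀q (¬G(q,q) ∧ ¬G(n,n))) ∨ (∃t ¬G(t,t)))
All bound variables are already distinct, so no renaming is needed.
Pull the quantifiers to the front (each side's bound variable is not free in the other side):
  ∀m ∀k ∃n ∀q ∃t ((G(k,m) ∨ ¬G(m,m)) ∧ (¬G(q,q) ∧ ¬G(n,n) ∨ ¬G(t,t)))
The prefix is ∀m ∀k ∃n ∀q ∃t: 3 universal, 2 existential.

2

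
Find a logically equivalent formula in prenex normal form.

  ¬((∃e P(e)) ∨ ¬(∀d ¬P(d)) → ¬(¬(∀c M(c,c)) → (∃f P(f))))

∃e ∃d ∀c ∃f ((P(e) ∨ P(d)) ∧ (M(c,c) ∨ P(f)))

Rewrite implications/biconditionals: A → B as ¬A ∨ B.
  ¬(¬((∃e P(e)) ∨ ¬(∀d ¬P(d))) ∨ ¬(¬¬(∀c M(c,c)) ∨ (∃f P(f))))
Drive negations inward (¬∀x A ≡ ∃x ¬A, ¬∃x A ≡ ∀x ¬A, De Morgan for ∧/∨):
  ((∃e P(e)) ∨ (∃d P(d))) ∧ ((∀c M(c,c)) ∨ (∃f P(f)))
All bound variables are already distinct, so no renaming is needed.
Extract every quantifier outward, since the variables are now distinct and don't occur free across branches:
  ∃e ∃d ∀c ∃f ((P(e) ∨ P(d)) ∧ (M(c,c) ∨ P(f)))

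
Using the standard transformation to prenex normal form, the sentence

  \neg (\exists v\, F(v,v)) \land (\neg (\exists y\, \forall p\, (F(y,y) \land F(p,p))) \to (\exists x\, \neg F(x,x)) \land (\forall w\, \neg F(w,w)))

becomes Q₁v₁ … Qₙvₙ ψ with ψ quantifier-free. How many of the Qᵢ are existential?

Rewrite implications/biconditionals: A → B as ¬A ∨ B.
  \neg (\exists v\, F(v,v)) \land (\neg \neg (\exists y\, \forall p\, (F(y,y) \land F(p,p))) \lor (\exists x\, \neg F(x,x)) \land (\forall w\, \neg F(w,w)))
Push ¬ through the quantifiers and connectives to reach negation normal form:
  (\forall v\, \neg F(v,v)) \land ((\exists y\, \forall p\, (F(y,y) \land F(p,p))) \lor (\exists x\, \neg F(x,x)) \land (\forall w\, \neg F(w,w)))
Pull the quantifiers to the front (each side's bound variable is not free in the other side):
  \forall v\, \exists y\, \forall p\, \exists x\, \forall w\, (\neg F(v,v) \land (F(y,y) \land F(p,p) \lor \neg F(x,x) \land \neg F(w,w)))
The prefix is \forall v \exists y \forall p \exists x \forall w: 3 universal, 2 existential.

2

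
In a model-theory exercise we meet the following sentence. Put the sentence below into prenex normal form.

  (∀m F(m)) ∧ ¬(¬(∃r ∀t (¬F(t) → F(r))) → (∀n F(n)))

Rewrite implications/biconditionals: A → B as ¬A ∨ B.
  (∀m F(m)) ∧ ¬(¬¬(∃r ∀t (¬¬F(t) ∨ F(r))) ∨ (∀n F(n)))
Move each ¬ inward, flipping quantifiers it crosses:
  (∀m F(m)) ∧ (∀r ∃t (¬F(t) ∧ ¬F(r))) ∧ (∃n ¬F(n))
Pull the quantifiers to the front (each side's bound variable is not free in the other side):
  ∀m ∀r ∃t ∃n (F(m) ∧ ¬F(t) ∧ ¬F(r) ∧ ¬F(n))

∀m ∀r ∃t ∃n (F(m) ∧ ¬F(t) ∧ ¬F(r) ∧ ¬F(n))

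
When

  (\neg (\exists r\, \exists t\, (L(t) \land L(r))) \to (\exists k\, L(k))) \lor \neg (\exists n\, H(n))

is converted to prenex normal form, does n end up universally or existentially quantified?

universal

First replace A → B with ¬A ∨ B.
  \neg \neg (\exists r\, \exists t\, (L(t) \land L(r))) \lor (\exists k\, L(k)) \lor \neg (\exists n\, H(n))
Move each ¬ inward, flipping quantifiers it crosses:
  (\exists r\, \exists t\, (L(t) \land L(r))) \lor (\exists k\, L(k)) \lor (\forall n\, \neg H(n))
Extract every quantifier outward, since the variables are now distinct and don't occur free across branches:
  \exists r\, \exists t\, \exists k\, \forall n\, (L(t) \land L(r) \lor L(k) \lor \neg H(n))
The quantifier \exists n sits under an odd number of negations (counting the antecedent side of each →), so it flips to \forall n.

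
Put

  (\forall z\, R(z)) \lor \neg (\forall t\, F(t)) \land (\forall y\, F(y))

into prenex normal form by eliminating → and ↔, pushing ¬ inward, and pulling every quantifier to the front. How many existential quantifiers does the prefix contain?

Drive negations inward (¬∀x A ≡ ∃x ¬A, ¬∃x A ≡ ∀x ¬A, De Morgan for ∧/∨):
  (\forall z\, R(z)) \lor (\exists t\, \neg F(t)) \land (\forall y\, F(y))
Pull the quantifiers to the front (each side's bound variable is not free in the other side):
  \forall z\, \exists t\, \forall y\, (R(z) \lor \neg F(t) \land F(y))
The prefix is \forall z \exists t \forall y: 2 universal, 1 existential.

1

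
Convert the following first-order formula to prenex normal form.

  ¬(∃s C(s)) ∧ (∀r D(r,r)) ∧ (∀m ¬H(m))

Push ¬ through the quantifiers and connectives to reach negation normal form:
  (∀s ¬C(s)) ∧ (∀r D(r,r)) ∧ (∀m ¬H(m))
All bound variables are already distinct, so no renaming is needed.
Finally move all quantifiers to the prefix:
  ∀s ∀r ∀m (¬C(s) ∧ D(r,r) ∧ ¬H(m))

∀s ∀r ∀m (¬C(s) ∧ D(r,r) ∧ ¬H(m))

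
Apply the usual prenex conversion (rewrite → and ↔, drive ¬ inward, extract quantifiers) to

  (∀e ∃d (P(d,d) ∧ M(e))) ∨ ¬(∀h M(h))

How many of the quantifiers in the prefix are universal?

1

Move each ¬ inward, flipping quantifiers it crosses:
  (∀e ∃d (P(d,d) ∧ M(e))) ∨ (∃h ¬M(h))
All bound variables are already distinct, so no renaming is needed.
Pull the quantifiers to the front (each side's bound variable is not free in the other side):
  ∀e ∃d ∃h (P(d,d) ∧ M(e) ∨ ¬M(h))
The prefix is ∀e ∃d ∃h: 1 universal, 2 existential.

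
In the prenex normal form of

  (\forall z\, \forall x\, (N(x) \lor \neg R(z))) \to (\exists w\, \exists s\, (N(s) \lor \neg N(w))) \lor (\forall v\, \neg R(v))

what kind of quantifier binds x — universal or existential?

Eliminate → and ↔ using ¬ and ∨.
  \neg (\forall z\, \forall x\, (N(x) \lor \neg R(z))) \lor (\exists w\, \exists s\, (N(s) \lor \neg N(w))) \lor (\forall v\, \neg R(v))
Push ¬ through the quantifiers and connectives to reach negation normal form:
  (\exists z\, \exists x\, (\neg N(x) \land R(z))) \lor (\exists w\, \exists s\, (N(s) \lor \neg N(w))) \lor (\forall v\, \neg R(v))
Extract every quantifier outward, since the variables are now distinct and don't occur free across branches:
  \exists z\, \exists x\, \exists w\, \exists s\, \forall v\, (\neg N(x) \land R(z) \lor N(s) \lor \neg N(w) \lor \neg R(v))
The quantifier \forall x sits under an odd number of negations (counting the antecedent side of each →), so it flips to \exists x.

existential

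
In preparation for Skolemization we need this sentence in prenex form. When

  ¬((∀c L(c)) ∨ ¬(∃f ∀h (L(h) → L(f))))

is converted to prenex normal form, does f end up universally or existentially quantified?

Eliminate → and ↔ using ¬ and ∨.
  ¬((∀c L(c)) ∨ ¬(∃f ∀h (¬L(h) ∨ L(f))))
Move each ¬ inward, flipping quantifiers it crosses:
  (∃c ¬L(c)) ∧ (∃f ∀h (¬L(h) ∨ L(f)))
All bound variables are already distinct, so no renaming is needed.
Extract every quantifier outward, since the variables are now distinct and don't occur free across branches:
  ∃c ∃f ∀h (¬L(c) ∧ (¬L(h) ∨ L(f)))
The quantifier ∃f sits under an even number of negations (counting the antecedent side of each →), so it remains existential.

existential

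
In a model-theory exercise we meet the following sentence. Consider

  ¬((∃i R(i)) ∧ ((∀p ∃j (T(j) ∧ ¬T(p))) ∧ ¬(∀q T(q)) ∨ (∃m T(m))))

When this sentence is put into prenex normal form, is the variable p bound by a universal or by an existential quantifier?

Push ¬ through the quantifiers and connectives to reach negation normal form:
  (∀i ¬R(i)) ∨ ((∃p ∀j (¬T(j) ∨ T(p))) ∨ (∀q T(q))) ∧ (∀m ¬T(m))
All bound variables are already distinct, so no renaming is needed.
Pull the quantifiers to the front (each side's bound variable is not free in the other side):
  ∀i ∃p ∀j ∀q ∀m (¬R(i) ∨ (¬T(j) ∨ T(p) ∨ T(q)) ∧ ¬T(m))
The quantifier ∀p sits under an odd number of negations, so it flips to ∃p.

existential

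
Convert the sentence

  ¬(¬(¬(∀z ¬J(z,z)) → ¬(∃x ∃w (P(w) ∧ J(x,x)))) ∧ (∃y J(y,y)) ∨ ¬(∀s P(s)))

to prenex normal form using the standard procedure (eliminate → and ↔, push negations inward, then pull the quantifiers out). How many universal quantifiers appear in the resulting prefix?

Eliminate → and ↔ using ¬ and ∨.
  ¬(¬(¬¬(∀z ¬J(z,z)) ∨ ¬(∃x ∃w (P(w) ∧ J(x,x)))) ∧ (∃y J(y,y)) ∨ ¬(∀s P(s)))
Drive negations inward (¬∀x A ≡ ∃x ¬A, ¬∃x A ≡ ∀x ¬A, De Morgan for ∧/∨):
  ((∀z ¬J(z,z)) ∨ (∀x ∀w (¬P(w) ∨ ¬J(x,x))) ∨ (∀y ¬J(y,y))) ∧ (∀s P(s))
Extract every quantifier outward, since the variables are now distinct and don't occur free across branches:
  ∀z ∀x ∀w ∀y ∀s ((¬J(z,z) ∨ ¬P(w) ∨ ¬J(x,x) ∨ ¬J(y,y)) ∧ P(s))
The prefix is ∀z ∀x ∀w ∀y ∀s: 5 universal, 0 existential.

5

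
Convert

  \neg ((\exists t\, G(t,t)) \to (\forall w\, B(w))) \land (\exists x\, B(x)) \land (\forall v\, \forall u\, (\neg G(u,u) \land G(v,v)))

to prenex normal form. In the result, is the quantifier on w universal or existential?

existential

Eliminate → and ↔ using ¬ and ∨.
  \neg (\neg (\exists t\, G(t,t)) \lor (\forall w\, B(w))) \land (\exists x\, B(x)) \land (\forall v\, \forall u\, (\neg G(u,u) \land G(v,v)))
Push ¬ through the quantifiers and connectives to reach negation normal form:
  (\exists t\, G(t,t)) \land (\exists w\, \neg B(w)) \land (\exists x\, B(x)) \land (\forall v\, \forall u\, (\neg G(u,u) \land G(v,v)))
All bound variables are already distinct, so no renaming is needed.
Pull the quantifiers to the front (each side's bound variable is not free in the other side):
  \exists t\, \exists w\, \exists x\, \forall v\, \forall u\, (G(t,t) \land \neg B(w) \land B(x) \land \neg G(u,u) \land G(v,v))
The quantifier \forall w sits under an odd number of negations (counting the antecedent side of each →), so it flips to \exists w.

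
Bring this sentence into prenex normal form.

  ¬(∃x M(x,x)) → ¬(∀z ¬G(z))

∃x ∃z (M(x,x) ∨ G(z))

Eliminate → and ↔ using ¬ and ∨.
  ¬¬(∃x M(x,x)) ∨ ¬(∀z ¬G(z))
Push ¬ through the quantifiers and connectives to reach negation normal form:
  (∃x M(x,x)) ∨ (∃z G(z))
All bound variables are already distinct, so no renaming is needed.
Finally move all quantifiers to the prefix:
  ∃x ∃z (M(x,x) ∨ G(z))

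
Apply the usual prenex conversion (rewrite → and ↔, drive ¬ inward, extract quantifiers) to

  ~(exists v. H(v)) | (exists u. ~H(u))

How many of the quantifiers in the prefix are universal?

Drive negations inward (¬∀x A ≡ ∃x ¬A, ¬∃x A ≡ ∀x ¬A, De Morgan for ∧/∨):
  (forall v. ~H(v)) | (exists u. ~H(u))
Finally move all quantifiers to the prefix:
  forall v. exists u. (~H(v) | ~H(u))
The prefix is forall v exists u: 1 universal, 1 existential.

1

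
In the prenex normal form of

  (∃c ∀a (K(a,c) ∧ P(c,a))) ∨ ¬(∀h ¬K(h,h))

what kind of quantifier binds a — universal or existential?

universal

Move each ¬ inward, flipping quantifiers it crosses:
  (∃c ∀a (K(a,c) ∧ P(c,a))) ∨ (∃h K(h,h))
All bound variables are already distinct, so no renaming is needed.
Pull the quantifiers to the front (each side's bound variable is not free in the other side):
  ∃c ∀a ∃h (K(a,c) ∧ P(c,a) ∨ K(h,h))
The quantifier ∀a sits under an even number of negations, so it remains universal.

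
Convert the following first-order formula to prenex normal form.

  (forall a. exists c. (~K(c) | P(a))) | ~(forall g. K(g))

forall a. exists c. exists g. (~K(c) | P(a) | ~K(g))

Move each ¬ inward, flipping quantifiers it crosses:
  (forall a. exists c. (~K(c) | P(a))) | (exists g. ~K(g))
Finally move all quantifiers to the prefix:
  forall a. exists c. exists g. (~K(c) | P(a) | ~K(g))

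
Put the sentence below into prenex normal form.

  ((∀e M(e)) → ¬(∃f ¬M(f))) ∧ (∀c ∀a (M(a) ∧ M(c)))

∃e ∀f ∀c ∀a ((¬M(e) ∨ M(f)) ∧ M(a) ∧ M(c))

First replace A → B with ¬A ∨ B.
  (¬(∀e M(e)) ∨ ¬(∃f ¬M(f))) ∧ (∀c ∀a (M(a) ∧ M(c)))
Drive negations inward (¬∀x A ≡ ∃x ¬A, ¬∃x A ≡ ∀x ¬A, De Morgan for ∧/∨):
  ((∃e ¬M(e)) ∨ (∀f M(f))) ∧ (∀c ∀a (M(a) ∧ M(c)))
Extract every quantifier outward, since the variables are now distinct and don't occur free across branches:
  ∃e ∀f ∀c ∀a ((¬M(e) ∨ M(f)) ∧ M(a) ∧ M(c))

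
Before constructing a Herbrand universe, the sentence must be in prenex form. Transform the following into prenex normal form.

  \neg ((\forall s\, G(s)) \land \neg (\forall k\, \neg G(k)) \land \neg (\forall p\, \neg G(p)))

\exists s\, \forall k\, \forall p\, (\neg G(s) \lor \neg G(k) \lor \neg G(p))

Move each ¬ inward, flipping quantifiers it crosses:
  (\exists s\, \neg G(s)) \lor (\forall k\, \neg G(k)) \lor (\forall p\, \neg G(p))
Pull the quantifiers to the front (each side's bound variable is not free in the other side):
  \exists s\, \forall k\, \forall p\, (\neg G(s) \lor \neg G(k) \lor \neg G(p))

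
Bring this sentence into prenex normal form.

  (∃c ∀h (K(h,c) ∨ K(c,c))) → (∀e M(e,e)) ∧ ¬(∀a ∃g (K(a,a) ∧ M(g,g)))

Rewrite implications/biconditionals: A → B as ¬A ∨ B.
  ¬(∃c ∀h (K(h,c) ∨ K(c,c))) ∨ (∀e M(e,e)) ∧ ¬(∀a ∃g (K(a,a) ∧ M(g,g)))
Drive negations inward (¬∀x A ≡ ∃x ¬A, ¬∃x A ≡ ∀x ¬A, De Morgan for ∧/∨):
  (∀c ∃h (¬K(h,c) ∧ ¬K(c,c))) ∨ (∀e M(e,e)) ∧ (∃a ∀g (¬K(a,a) ∨ ¬M(g,g)))
All bound variables are already distinct, so no renaming is needed.
Pull the quantifiers to the front (each side's bound variable is not free in the other side):
  ∀c ∃h ∀e ∃a ∀g (¬K(h,c) ∧ ¬K(c,c) ∨ M(e,e) ∧ (¬K(a,a) ∨ ¬M(g,g)))

∀c ∃h ∀e ∃a ∀g (¬K(h,c) ∧ ¬K(c,c) ∨ M(e,e) ∧ (¬K(a,a) ∨ ¬M(g,g)))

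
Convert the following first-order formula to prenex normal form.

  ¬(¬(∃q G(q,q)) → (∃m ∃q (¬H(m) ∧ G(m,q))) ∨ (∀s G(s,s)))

∀q ∀m ∀w ∃s (¬G(q,q) ∧ (H(m) ∨ ¬G(m,w)) ∧ ¬G(s,s))

First replace A → B with ¬A ∨ B.
  ¬(¬¬(∃q G(q,q)) ∨ (∃m ∃q (¬H(m) ∧ G(m,q))) ∨ (∀s G(s,s)))
Push ¬ through the quantifiers and connectives to reach negation normal form:
  (∀q ¬G(q,q)) ∧ (∀m ∀q (H(m) ∨ ¬G(m,q))) ∧ (∃s ¬G(s,s))
Rename bound variables to avoid capture: q↦w.
  (∀q ¬G(q,q)) ∧ (∀m ∀w (H(m) ∨ ¬G(m,w))) ∧ (∃s ¬G(s,s))
Extract every quantifier outward, since the variables are now distinct and don't occur free across branches:
  ∀q ∀m ∀w ∃s (¬G(q,q) ∧ (H(m) ∨ ¬G(m,w)) ∧ ¬G(s,s))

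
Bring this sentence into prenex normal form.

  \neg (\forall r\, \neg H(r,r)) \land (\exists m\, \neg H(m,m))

\exists r\, \exists m\, (H(r,r) \land \neg H(m,m))

Push ¬ through the quantifiers and connectives to reach negation normal form:
  (\exists r\, H(r,r)) \land (\exists m\, \neg H(m,m))
All bound variables are already distinct, so no renaming is needed.
Pull the quantifiers to the front (each side's bound variable is not free in the other side):
  \exists r\, \exists m\, (H(r,r) \land \neg H(m,m))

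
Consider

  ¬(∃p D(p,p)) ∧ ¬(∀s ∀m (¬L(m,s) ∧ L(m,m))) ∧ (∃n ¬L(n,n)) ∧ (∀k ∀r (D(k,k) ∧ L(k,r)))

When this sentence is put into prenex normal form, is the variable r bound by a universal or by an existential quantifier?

universal

Drive negations inward (¬∀x A ≡ ∃x ¬A, ¬∃x A ≡ ∀x ¬A, De Morgan for ∧/∨):
  (∀p ¬D(p,p)) ∧ (∃s ∃m (L(m,s) ∨ ¬L(m,m))) ∧ (∃n ¬L(n,n)) ∧ (∀k ∀r (D(k,k) ∧ L(k,r)))
Pull the quantifiers to the front (each side's bound variable is not free in the other side):
  ∀p ∃s ∃m ∃n ∀k ∀r (¬D(p,p) ∧ (L(m,s) ∨ ¬L(m,m)) ∧ ¬L(n,n) ∧ D(k,k) ∧ L(k,r))
The quantifier ∀r sits under an even number of negations, so it remains universal.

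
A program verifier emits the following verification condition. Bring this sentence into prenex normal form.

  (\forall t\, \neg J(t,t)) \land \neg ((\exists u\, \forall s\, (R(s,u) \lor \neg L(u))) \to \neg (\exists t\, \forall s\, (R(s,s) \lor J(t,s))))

\forall t\, \exists u\, \forall s\, \exists a\, \forall z1\, (\neg J(t,t) \land (R(s,u) \lor \neg L(u)) \land (R(z1,z1) \lor J(a,z1)))

First replace A → B with ¬A ∨ B.
  (\forall t\, \neg J(t,t)) \land \neg (\neg (\exists u\, \forall s\, (R(s,u) \lor \neg L(u))) \lor \neg (\exists t\, \forall s\, (R(s,s) \lor J(t,s))))
Drive negations inward (¬∀x A ≡ ∃x ¬A, ¬∃x A ≡ ∀x ¬A, De Morgan for ∧/∨):
  (\forall t\, \neg J(t,t)) \land (\exists u\, \forall s\, (R(s,u) \lor \neg L(u))) \land (\exists t\, \forall s\, (R(s,s) \lor J(t,s)))
Give each quantifier a distinct variable: t↦a, s↦z1.
  (\forall t\, \neg J(t,t)) \land (\exists u\, \forall s\, (R(s,u) \lor \neg L(u))) \land (\exists a\, \forall z1\, (R(z1,z1) \lor J(a,z1)))
Finally move all quantifiers to the prefix:
  \forall t\, \exists u\, \forall s\, \exists a\, \forall z1\, (\neg J(t,t) \land (R(s,u) \lor \neg L(u)) \land (R(z1,z1) \lor J(a,z1)))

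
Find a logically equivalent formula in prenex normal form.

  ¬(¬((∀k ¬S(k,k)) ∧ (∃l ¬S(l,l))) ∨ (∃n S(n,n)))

Move each ¬ inward, flipping quantifiers it crosses:
  (∀k ¬S(k,k)) ∧ (∃l ¬S(l,l)) ∧ (∀n ¬S(n,n))
All bound variables are already distinct, so no renaming is needed.
Pull the quantifiers to the front (each side's bound variable is not free in the other side):
  ∀k ∃l ∀n (¬S(k,k) ∧ ¬S(l,l) ∧ ¬S(n,n))

∀k ∃l ∀n (¬S(k,k) ∧ ¬S(l,l) ∧ ¬S(n,n))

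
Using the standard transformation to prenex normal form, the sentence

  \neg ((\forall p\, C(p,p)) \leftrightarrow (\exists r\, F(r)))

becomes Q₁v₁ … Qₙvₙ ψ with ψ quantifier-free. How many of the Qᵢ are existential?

First replace A → B with ¬A ∨ B; A ↔ B as (¬A ∨ B) ∧ (¬B ∨ A).
  \neg ((\neg (\forall p\, C(p,p)) \lor (\exists r\, F(r))) \land (\neg (\exists r\, F(r)) \lor (\forall p\, C(p,p))))
Push ¬ through the quantifiers and connectives to reach negation normal form:
  (\forall p\, C(p,p)) \land (\forall r\, \neg F(r)) \lor (\exists r\, F(r)) \land (\exists p\, \neg C(p,p))
Rename bound variables to avoid capture: r↦u1, p↦v1.
  (\forall p\, C(p,p)) \land (\forall r\, \neg F(r)) \lor (\exists u1\, F(u1)) \land (\exists v1\, \neg C(v1,v1))
Finally move all quantifiers to the prefix:
  \forall p\, \forall r\, \exists u1\, \exists v1\, (C(p,p) \land \neg F(r) \lor F(u1) \land \neg C(v1,v1))
The prefix is \forall p \forall r \exists u1 \exists v1: 2 universal, 2 existential.

2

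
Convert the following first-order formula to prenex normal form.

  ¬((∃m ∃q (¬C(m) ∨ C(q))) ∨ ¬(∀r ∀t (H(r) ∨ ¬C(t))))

Push ¬ through the quantifiers and connectives to reach negation normal form:
  (∀m ∀q (C(m) ∧ ¬C(q))) ∧ (∀r ∀t (H(r) ∨ ¬C(t)))
All bound variables are already distinct, so no renaming is needed.
Extract every quantifier outward, since the variables are now distinct and don't occur free across branches:
  ∀m ∀q ∀r ∀t (C(m) ∧ ¬C(q) ∧ (H(r) ∨ ¬C(t)))

∀m ∀q ∀r ∀t (C(m) ∧ ¬C(q) ∧ (H(r) ∨ ¬C(t)))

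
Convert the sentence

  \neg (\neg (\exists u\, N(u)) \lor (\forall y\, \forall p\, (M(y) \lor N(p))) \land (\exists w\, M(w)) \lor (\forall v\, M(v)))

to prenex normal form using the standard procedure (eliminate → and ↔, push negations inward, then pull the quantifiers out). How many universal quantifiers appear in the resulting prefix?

1

Drive negations inward (¬∀x A ≡ ∃x ¬A, ¬∃x A ≡ ∀x ¬A, De Morgan for ∧/∨):
  (\exists u\, N(u)) \land ((\exists y\, \exists p\, (\neg M(y) \land \neg N(p))) \lor (\forall w\, \neg M(w))) \land (\exists v\, \neg M(v))
Extract every quantifier outward, since the variables are now distinct and don't occur free across branches:
  \exists u\, \exists y\, \exists p\, \forall w\, \exists v\, (N(u) \land (\neg M(y) \land \neg N(p) \lor \neg M(w)) \land \neg M(v))
The prefix is \exists u \exists y \exists p \forall w \exists v: 1 universal, 4 existential.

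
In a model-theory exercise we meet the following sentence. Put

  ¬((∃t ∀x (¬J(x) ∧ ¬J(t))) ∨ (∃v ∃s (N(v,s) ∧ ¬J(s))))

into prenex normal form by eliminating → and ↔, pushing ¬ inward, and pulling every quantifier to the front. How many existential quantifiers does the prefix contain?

1

Push ¬ through the quantifiers and connectives to reach negation normal form:
  (∀t ∃x (J(x) ∨ J(t))) ∧ (∀v ∀s (¬N(v,s) ∨ J(s)))
All bound variables are already distinct, so no renaming is needed.
Finally move all quantifiers to the prefix:
  ∀t ∃x ∀v ∀s ((J(x) ∨ J(t)) ∧ (¬N(v,s) ∨ J(s)))
The prefix is ∀t ∃x ∀v ∀s: 3 universal, 1 existential.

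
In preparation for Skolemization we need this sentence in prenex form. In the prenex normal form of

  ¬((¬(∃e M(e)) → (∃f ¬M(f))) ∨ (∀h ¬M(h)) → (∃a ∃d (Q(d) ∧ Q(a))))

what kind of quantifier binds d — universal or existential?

First replace A → B with ¬A ∨ B.
  ¬(¬(¬¬(∃e M(e)) ∨ (∃f ¬M(f)) ∨ (∀h ¬M(h))) ∨ (∃a ∃d (Q(d) ∧ Q(a))))
Push ¬ through the quantifiers and connectives to reach negation normal form:
  ((∃e M(e)) ∨ (∃f ¬M(f)) ∨ (∀h ¬M(h))) ∧ (∀a ∀d (¬Q(d) ∨ ¬Q(a)))
All bound variables are already distinct, so no renaming is needed.
Extract every quantifier outward, since the variables are now distinct and don't occur free across branches:
  ∃e ∃f ∀h ∀a ∀d ((M(e) ∨ ¬M(f) ∨ ¬M(h)) ∧ (¬Q(d) ∨ ¬Q(a)))
The quantifier ∃d sits under an odd number of negations (counting the antecedent side of each →), so it flips to ∀d.

universal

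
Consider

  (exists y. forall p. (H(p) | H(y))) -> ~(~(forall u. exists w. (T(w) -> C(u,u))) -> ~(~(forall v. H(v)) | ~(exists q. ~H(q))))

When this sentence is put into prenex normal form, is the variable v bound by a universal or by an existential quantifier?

existential

Eliminate → and ↔ using ¬ and ∨.
  ~(exists y. forall p. (H(p) | H(y))) | ~(~~(forall u. exists w. (~T(w) | C(u,u))) | ~(~(forall v. H(v)) | ~(exists q. ~H(q))))
Drive negations inward (¬∀x A ≡ ∃x ¬A, ¬∃x A ≡ ∀x ¬A, De Morgan for ∧/∨):
  (forall y. exists p. (~H(p) & ~H(y))) | (exists u. forall w. (T(w) & ~C(u,u))) & ((exists v. ~H(v)) | (forall q. H(q)))
All bound variables are already distinct, so no renaming is needed.
Extract every quantifier outward, since the variables are now distinct and don't occur free across branches:
  forall y. exists p. exists u. forall w. exists v. forall q. (~H(p) & ~H(y) | T(w) & ~C(u,u) & (~H(v) | H(q)))
The quantifier forall v sits under an odd number of negations (counting the antecedent side of each →), so it flips to exists v.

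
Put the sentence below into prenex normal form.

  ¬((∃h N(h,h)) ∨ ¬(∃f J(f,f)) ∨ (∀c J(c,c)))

Push ¬ through the quantifiers and connectives to reach negation normal form:
  (∀h ¬N(h,h)) ∧ (∃f J(f,f)) ∧ (∃c ¬J(c,c))
Extract every quantifier outward, since the variables are now distinct and don't occur free across branches:
  ∀h ∃f ∃c (¬N(h,h) ∧ J(f,f) ∧ ¬J(c,c))

∀h ∃f ∃c (¬N(h,h) ∧ J(f,f) ∧ ¬J(c,c))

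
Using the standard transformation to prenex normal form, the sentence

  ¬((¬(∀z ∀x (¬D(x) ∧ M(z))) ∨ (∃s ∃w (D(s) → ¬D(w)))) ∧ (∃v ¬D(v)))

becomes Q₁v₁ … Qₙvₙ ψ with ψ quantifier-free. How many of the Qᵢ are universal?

5

Eliminate → and ↔ using ¬ and ∨.
  ¬((¬(∀z ∀x (¬D(x) ∧ M(z))) ∨ (∃s ∃w (¬D(s) ∨ ¬D(w)))) ∧ (∃v ¬D(v)))
Drive negations inward (¬∀x A ≡ ∃x ¬A, ¬∃x A ≡ ∀x ¬A, De Morgan for ∧/∨):
  (∀z ∀x (¬D(x) ∧ M(z))) ∧ (∀s ∀w (D(s) ∧ D(w))) ∨ (∀v D(v))
Finally move all quantifiers to the prefix:
  ∀z ∀x ∀s ∀w ∀v (¬D(x) ∧ M(z) ∧ D(s) ∧ D(w) ∨ D(v))
The prefix is ∀z ∀x ∀s ∀w ∀v: 5 universal, 0 existential.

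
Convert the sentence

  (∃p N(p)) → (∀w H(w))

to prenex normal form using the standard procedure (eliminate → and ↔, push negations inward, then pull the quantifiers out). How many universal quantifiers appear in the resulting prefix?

2

First replace A → B with ¬A ∨ B.
  ¬(∃p N(p)) ∨ (∀w H(w))
Move each ¬ inward, flipping quantifiers it crosses:
  (∀p ¬N(p)) ∨ (∀w H(w))
Finally move all quantifiers to the prefix:
  ∀p ∀w (¬N(p) ∨ H(w))
The prefix is ∀p ∀w: 2 universal, 0 existential.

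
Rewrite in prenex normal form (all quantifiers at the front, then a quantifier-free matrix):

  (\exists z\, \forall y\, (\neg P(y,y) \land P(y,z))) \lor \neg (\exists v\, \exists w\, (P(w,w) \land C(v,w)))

Move each ¬ inward, flipping quantifiers it crosses:
  (\exists z\, \forall y\, (\neg P(y,y) \land P(y,z))) \lor (\forall v\, \forall w\, (\neg P(w,w) \lor \neg C(v,w)))
Pull the quantifiers to the front (each side's bound variable is not free in the other side):
  \exists z\, \forall y\, \forall v\, \forall w\, (\neg P(y,y) \land P(y,z) \lor \neg P(w,w) \lor \neg C(v,w))

\exists z\, \forall y\, \forall v\, \forall w\, (\neg P(y,y) \land P(y,z) \lor \neg P(w,w) \lor \neg C(v,w))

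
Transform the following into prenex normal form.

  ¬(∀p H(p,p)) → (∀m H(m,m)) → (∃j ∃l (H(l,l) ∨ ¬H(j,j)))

∀p ∃m ∃j ∃l (H(p,p) ∨ ¬H(m,m) ∨ H(l,l) ∨ ¬H(j,j))

First replace A → B with ¬A ∨ B.
  ¬¬(∀p H(p,p)) ∨ ¬(∀m H(m,m)) ∨ (∃j ∃l (H(l,l) ∨ ¬H(j,j)))
Move each ¬ inward, flipping quantifiers it crosses:
  (∀p H(p,p)) ∨ (∃m ¬H(m,m)) ∨ (∃j ∃l (H(l,l) ∨ ¬H(j,j)))
Extract every quantifier outward, since the variables are now distinct and don't occur free across branches:
  ∀p ∃m ∃j ∃l (H(p,p) ∨ ¬H(m,m) ∨ H(l,l) ∨ ¬H(j,j))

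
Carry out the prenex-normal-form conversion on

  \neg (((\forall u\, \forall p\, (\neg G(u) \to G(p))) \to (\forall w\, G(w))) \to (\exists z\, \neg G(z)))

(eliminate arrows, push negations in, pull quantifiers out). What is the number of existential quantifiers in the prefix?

Rewrite implications/biconditionals: A → B as ¬A ∨ B.
  \neg (\neg (\neg (\forall u\, \forall p\, (\neg \neg G(u) \lor G(p))) \lor (\forall w\, G(w))) \lor (\exists z\, \neg G(z)))
Move each ¬ inward, flipping quantifiers it crosses:
  ((\exists u\, \exists p\, (\neg G(u) \land \neg G(p))) \lor (\forall w\, G(w))) \land (\forall z\, G(z))
All bound variables are already distinct, so no renaming is needed.
Pull the quantifiers to the front (each side's bound variable is not free in the other side):
  \exists u\, \exists p\, \forall w\, \forall z\, ((\neg G(u) \land \neg G(p) \lor G(w)) \land G(z))
The prefix is \exists u \exists p \forall w \forall z: 2 universal, 2 existential.

2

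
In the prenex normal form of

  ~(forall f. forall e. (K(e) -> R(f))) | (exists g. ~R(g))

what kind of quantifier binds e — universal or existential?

existential

Eliminate → and ↔ using ¬ and ∨.
  ~(forall f. forall e. (~K(e) | R(f))) | (exists g. ~R(g))
Push ¬ through the quantifiers and connectives to reach negation normal form:
  (exists f. exists e. (K(e) & ~R(f))) | (exists g. ~R(g))
All bound variables are already distinct, so no renaming is needed.
Pull the quantifiers to the front (each side's bound variable is not free in the other side):
  exists f. exists e. exists g. (K(e) & ~R(f) | ~R(g))
The quantifier forall e sits under an odd number of negations (counting the antecedent side of each →), so it flips to exists e.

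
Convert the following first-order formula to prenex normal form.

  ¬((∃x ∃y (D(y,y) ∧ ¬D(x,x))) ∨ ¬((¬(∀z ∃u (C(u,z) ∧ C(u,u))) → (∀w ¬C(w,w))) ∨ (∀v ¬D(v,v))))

First replace A → B with ¬A ∨ B.
  ¬((∃x ∃y (D(y,y) ∧ ¬D(x,x))) ∨ ¬(¬¬(∀z ∃u (C(u,z) ∧ C(u,u))) ∨ (∀w ¬C(w,w)) ∨ (∀v ¬D(v,v))))
Push ¬ through the quantifiers and connectives to reach negation normal form:
  (∀x ∀y (¬D(y,y) ∨ D(x,x))) ∧ ((∀z ∃u (C(u,z) ∧ C(u,u))) ∨ (∀w ¬C(w,w)) ∨ (∀v ¬D(v,v)))
All bound variables are already distinct, so no renaming is needed.
Pull the quantifiers to the front (each side's bound variable is not free in the other side):
  ∀x ∀y ∀z ∃u ∀w ∀v ((¬D(y,y) ∨ D(x,x)) ∧ (C(u,z) ∧ C(u,u) ∨ ¬C(w,w) ∨ ¬D(v,v)))

∀x ∀y ∀z ∃u ∀w ∀v ((¬D(y,y) ∨ D(x,x)) ∧ (C(u,z) ∧ C(u,u) ∨ ¬C(w,w) ∨ ¬D(v,v)))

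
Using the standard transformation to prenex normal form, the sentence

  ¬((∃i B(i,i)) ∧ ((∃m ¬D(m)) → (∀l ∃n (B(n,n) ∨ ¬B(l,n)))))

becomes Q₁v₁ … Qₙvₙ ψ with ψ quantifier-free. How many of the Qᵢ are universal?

First replace A → B with ¬A ∨ B.
  ¬((∃i B(i,i)) ∧ (¬(∃m ¬D(m)) ∨ (∀l ∃n (B(n,n) ∨ ¬B(l,n)))))
Move each ¬ inward, flipping quantifiers it crosses:
  (∀i ¬B(i,i)) ∨ (∃m ¬D(m)) ∧ (∃l ∀n (¬B(n,n) ∧ B(l,n)))
Pull the quantifiers to the front (each side's bound variable is not free in the other side):
  ∀i ∃m ∃l ∀n (¬B(i,i) ∨ ¬D(m) ∧ ¬B(n,n) ∧ B(l,n))
The prefix is ∀i ∃m ∃l ∀n: 2 universal, 2 existential.

2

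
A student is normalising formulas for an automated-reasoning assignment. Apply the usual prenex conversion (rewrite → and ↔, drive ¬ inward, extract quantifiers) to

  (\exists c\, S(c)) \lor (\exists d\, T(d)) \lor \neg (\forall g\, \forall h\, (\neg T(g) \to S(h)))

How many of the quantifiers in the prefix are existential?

Rewrite implications/biconditionals: A → B as ¬A ∨ B.
  (\exists c\, S(c)) \lor (\exists d\, T(d)) \lor \neg (\forall g\, \forall h\, (\neg \neg T(g) \lor S(h)))
Move each ¬ inward, flipping quantifiers it crosses:
  (\exists c\, S(c)) \lor (\exists d\, T(d)) \lor (\exists g\, \exists h\, (\neg T(g) \land \neg S(h)))
All bound variables are already distinct, so no renaming is needed.
Finally move all quantifiers to the prefix:
  \exists c\, \exists d\, \exists g\, \exists h\, (S(c) \lor T(d) \lor \neg T(g) \land \neg S(h))
The prefix is \exists c \exists d \exists g \exists h: 0 universal, 4 existential.

4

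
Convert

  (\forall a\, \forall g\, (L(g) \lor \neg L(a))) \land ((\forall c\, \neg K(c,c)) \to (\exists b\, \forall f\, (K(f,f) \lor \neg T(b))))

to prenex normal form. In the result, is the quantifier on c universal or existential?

Rewrite implications/biconditionals: A → B as ¬A ∨ B.
  (\forall a\, \forall g\, (L(g) \lor \neg L(a))) \land (\neg (\forall c\, \neg K(c,c)) \lor (\exists b\, \forall f\, (K(f,f) \lor \neg T(b))))
Drive negations inward (¬∀x A ≡ ∃x ¬A, ¬∃x A ≡ ∀x ¬A, De Morgan for ∧/∨):
  (\forall a\, \forall g\, (L(g) \lor \neg L(a))) \land ((\exists c\, K(c,c)) \lor (\exists b\, \forall f\, (K(f,f) \lor \neg T(b))))
All bound variables are already distinct, so no renaming is needed.
Extract every quantifier outward, since the variables are now distinct and don't occur free across branches:
  \forall a\, \forall g\, \exists c\, \exists b\, \forall f\, ((L(g) \lor \neg L(a)) \land (K(c,c) \lor K(f,f) \lor \neg T(b)))
The quantifier \forall c sits under an odd number of negations (counting the antecedent side of each →), so it flips to \exists c.

existential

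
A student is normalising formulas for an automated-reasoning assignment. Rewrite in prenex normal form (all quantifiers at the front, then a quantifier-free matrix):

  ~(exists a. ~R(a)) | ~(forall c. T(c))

Drive negations inward (¬∀x A ≡ ∃x ¬A, ¬∃x A ≡ ∀x ¬A, De Morgan for ∧/∨):
  (forall a. R(a)) | (exists c. ~T(c))
All bound variables are already distinct, so no renaming is needed.
Pull the quantifiers to the front (each side's bound variable is not free in the other side):
  forall a. exists c. (R(a) | ~T(c))

forall a. exists c. (R(a) | ~T(c))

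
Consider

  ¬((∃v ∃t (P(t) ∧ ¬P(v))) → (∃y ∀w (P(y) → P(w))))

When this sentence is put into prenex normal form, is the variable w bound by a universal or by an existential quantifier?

Eliminate → and ↔ using ¬ and ∨.
  ¬(¬(∃v ∃t (P(t) ∧ ¬P(v))) ∨ (∃y ∀w (¬P(y) ∨ P(w))))
Drive negations inward (¬∀x A ≡ ∃x ¬A, ¬∃x A ≡ ∀x ¬A, De Morgan for ∧/∨):
  (∃v ∃t (P(t) ∧ ¬P(v))) ∧ (∀y ∃w (P(y) ∧ ¬P(w)))
Finally move all quantifiers to the prefix:
  ∃v ∃t ∀y ∃w (P(t) ∧ ¬P(v) ∧ P(y) ∧ ¬P(w))
The quantifier ∀w sits under an odd number of negations (counting the antecedent side of each →), so it flips to ∃w.

existential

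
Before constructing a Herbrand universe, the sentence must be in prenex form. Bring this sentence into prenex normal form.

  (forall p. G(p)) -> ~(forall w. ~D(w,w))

Eliminate → and ↔ using ¬ and ∨.
  ~(forall p. G(p)) | ~(forall w. ~D(w,w))
Move each ¬ inward, flipping quantifiers it crosses:
  (exists p. ~G(p)) | (exists w. D(w,w))
All bound variables are already distinct, so no renaming is needed.
Extract every quantifier outward, since the variables are now distinct and don't occur free across branches:
  exists p. exists w. (~G(p) | D(w,w))

exists p. exists w. (~G(p) | D(w,w))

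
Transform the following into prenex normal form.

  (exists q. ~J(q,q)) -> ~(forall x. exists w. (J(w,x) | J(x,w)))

Rewrite implications/biconditionals: A → B as ¬A ∨ B.
  ~(exists q. ~J(q,q)) | ~(forall x. exists w. (J(w,x) | J(x,w)))
Move each ¬ inward, flipping quantifiers it crosses:
  (forall q. J(q,q)) | (exists x. forall w. (~J(w,x) & ~J(x,w)))
Extract every quantifier outward, since the variables are now distinct and don't occur free across branches:
  forall q. exists x. forall w. (J(q,q) | ~J(w,x) & ~J(x,w))

forall q. exists x. forall w. (J(q,q) | ~J(w,x) & ~J(x,w))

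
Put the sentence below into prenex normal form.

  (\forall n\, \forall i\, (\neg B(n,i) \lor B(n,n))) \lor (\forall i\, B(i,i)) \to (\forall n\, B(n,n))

Rewrite implications/biconditionals: A → B as ¬A ∨ B.
  \neg ((\forall n\, \forall i\, (\neg B(n,i) \lor B(n,n))) \lor (\forall i\, B(i,i))) \lor (\forall n\, B(n,n))
Move each ¬ inward, flipping quantifiers it crosses:
  (\exists n\, \exists i\, (B(n,i) \land \neg B(n,n))) \land (\exists i\, \neg B(i,i)) \lor (\forall n\, B(n,n))
Rename bound variables to avoid capture: i↦x1, n↦a.
  (\exists n\, \exists i\, (B(n,i) \land \neg B(n,n))) \land (\exists x1\, \neg B(x1,x1)) \lor (\forall a\, B(a,a))
Finally move all quantifiers to the prefix:
  \exists n\, \exists i\, \exists x1\, \forall a\, (B(n,i) \land \neg B(n,n) \land \neg B(x1,x1) \lor B(a,a))

\exists n\, \exists i\, \exists x1\, \forall a\, (B(n,i) \land \neg B(n,n) \land \neg B(x1,x1) \lor B(a,a))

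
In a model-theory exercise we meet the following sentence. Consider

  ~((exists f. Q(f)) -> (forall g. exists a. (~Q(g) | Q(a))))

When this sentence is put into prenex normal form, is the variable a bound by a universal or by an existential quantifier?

Rewrite implications/biconditionals: A → B as ¬A ∨ B.
  ~(~(exists f. Q(f)) | (forall g. exists a. (~Q(g) | Q(a))))
Push ¬ through the quantifiers and connectives to reach negation normal form:
  (exists f. Q(f)) & (exists g. forall a. (Q(g) & ~Q(a)))
All bound variables are already distinct, so no renaming is needed.
Finally move all quantifiers to the prefix:
  exists f. exists g. forall a. (Q(f) & Q(g) & ~Q(a))
The quantifier exists a sits under an odd number of negations (counting the antecedent side of each →), so it flips to forall a.

universal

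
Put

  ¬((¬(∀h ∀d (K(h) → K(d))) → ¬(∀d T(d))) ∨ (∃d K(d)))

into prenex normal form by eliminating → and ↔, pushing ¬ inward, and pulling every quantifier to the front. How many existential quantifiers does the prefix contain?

First replace A → B with ¬A ∨ B.
  ¬(¬¬(∀h ∀d (¬K(h) ∨ K(d))) ∨ ¬(∀d T(d)) ∨ (∃d K(d)))
Drive negations inward (¬∀x A ≡ ∃x ¬A, ¬∃x A ≡ ∀x ¬A, De Morgan for ∧/∨):
  (∃h ∃d (K(h) ∧ ¬K(d))) ∧ (∀d T(d)) ∧ (∀d ¬K(d))
Give each quantifier a distinct variable: d↦w1, d↦a.
  (∃h ∃d (K(h) ∧ ¬K(d))) ∧ (∀w1 T(w1)) ∧ (∀a ¬K(a))
Finally move all quantifiers to the prefix:
  ∃h ∃d ∀w1 ∀a (K(h) ∧ ¬K(d) ∧ T(w1) ∧ ¬K(a))
The prefix is ∃h ∃d ∀w1 ∀a: 2 universal, 2 existential.

2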